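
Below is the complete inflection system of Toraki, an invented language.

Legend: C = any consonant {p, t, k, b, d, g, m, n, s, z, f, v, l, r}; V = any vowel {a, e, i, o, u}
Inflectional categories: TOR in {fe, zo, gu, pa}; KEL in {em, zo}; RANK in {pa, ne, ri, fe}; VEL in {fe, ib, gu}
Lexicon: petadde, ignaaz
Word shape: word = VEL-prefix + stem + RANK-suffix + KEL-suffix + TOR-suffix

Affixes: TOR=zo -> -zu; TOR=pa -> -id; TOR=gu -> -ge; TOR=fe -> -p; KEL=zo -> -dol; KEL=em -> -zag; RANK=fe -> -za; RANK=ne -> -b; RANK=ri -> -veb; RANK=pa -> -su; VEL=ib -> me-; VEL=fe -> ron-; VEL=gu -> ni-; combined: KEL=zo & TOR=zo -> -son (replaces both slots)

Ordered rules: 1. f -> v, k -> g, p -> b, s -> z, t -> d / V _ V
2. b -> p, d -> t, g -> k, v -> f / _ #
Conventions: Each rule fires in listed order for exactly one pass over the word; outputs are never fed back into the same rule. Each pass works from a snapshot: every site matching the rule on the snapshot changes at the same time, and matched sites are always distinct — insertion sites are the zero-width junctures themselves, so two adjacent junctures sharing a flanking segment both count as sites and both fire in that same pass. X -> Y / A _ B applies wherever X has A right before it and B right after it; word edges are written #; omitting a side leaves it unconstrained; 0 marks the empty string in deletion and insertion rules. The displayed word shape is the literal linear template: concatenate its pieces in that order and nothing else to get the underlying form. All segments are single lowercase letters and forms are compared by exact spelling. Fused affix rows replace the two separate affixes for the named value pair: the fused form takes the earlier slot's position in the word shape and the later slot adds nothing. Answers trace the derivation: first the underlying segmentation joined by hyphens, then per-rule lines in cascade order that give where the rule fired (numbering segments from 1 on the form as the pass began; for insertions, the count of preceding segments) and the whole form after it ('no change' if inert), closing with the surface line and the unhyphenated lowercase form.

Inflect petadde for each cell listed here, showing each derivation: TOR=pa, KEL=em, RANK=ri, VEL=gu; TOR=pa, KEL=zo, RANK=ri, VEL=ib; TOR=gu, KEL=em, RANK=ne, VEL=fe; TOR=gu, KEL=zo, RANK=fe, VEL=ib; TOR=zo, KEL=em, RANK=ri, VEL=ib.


cell TOR=pa, KEL=em, RANK=ri, VEL=gu:
underlying: ni-petadde-veb-zag-id
1. f -> v, k -> g, p -> b, s -> z, t -> d / V _ V: fires at position(s) 3, 5: nibedaddevebzagid
2. b -> p, d -> t, g -> k, v -> f / _ #: fires at position(s) 17: nibedaddevebzagit
surface: nibedaddevebzagit

cell TOR=pa, KEL=zo, RANK=ri, VEL=ib:
underlying: me-petadde-veb-dol-id
1. f -> v, k -> g, p -> b, s -> z, t -> d / V _ V: fires at position(s) 3, 5: mebedaddevebdolid
2. b -> p, d -> t, g -> k, v -> f / _ #: fires at position(s) 17: mebedaddevebdolit
surface: mebedaddevebdolit

cell TOR=gu, KEL=em, RANK=ne, VEL=fe:
underlying: ron-petadde-b-zag-ge
1. f -> v, k -> g, p -> b, s -> z, t -> d / V _ V: fires at position(s) 6: ronpedaddebzagge
2. b -> p, d -> t, g -> k, v -> f / _ #: no change
surface: ronpedaddebzagge

cell TOR=gu, KEL=zo, RANK=fe, VEL=ib:
underlying: me-petadde-za-dol-ge
1. f -> v, k -> g, p -> b, s -> z, t -> d / V _ V: fires at position(s) 3, 5: mebedaddezadolge
2. b -> p, d -> t, g -> k, v -> f / _ #: no change
surface: mebedaddezadolge

cell TOR=zo, KEL=em, RANK=ri, VEL=ib:
underlying: me-petadde-veb-zag-zu
1. f -> v, k -> g, p -> b, s -> z, t -> d / V _ V: fires at position(s) 3, 5: mebedaddevebzagzu
2. b -> p, d -> t, g -> k, v -> f / _ #: no change
surface: mebedaddevebzagzu


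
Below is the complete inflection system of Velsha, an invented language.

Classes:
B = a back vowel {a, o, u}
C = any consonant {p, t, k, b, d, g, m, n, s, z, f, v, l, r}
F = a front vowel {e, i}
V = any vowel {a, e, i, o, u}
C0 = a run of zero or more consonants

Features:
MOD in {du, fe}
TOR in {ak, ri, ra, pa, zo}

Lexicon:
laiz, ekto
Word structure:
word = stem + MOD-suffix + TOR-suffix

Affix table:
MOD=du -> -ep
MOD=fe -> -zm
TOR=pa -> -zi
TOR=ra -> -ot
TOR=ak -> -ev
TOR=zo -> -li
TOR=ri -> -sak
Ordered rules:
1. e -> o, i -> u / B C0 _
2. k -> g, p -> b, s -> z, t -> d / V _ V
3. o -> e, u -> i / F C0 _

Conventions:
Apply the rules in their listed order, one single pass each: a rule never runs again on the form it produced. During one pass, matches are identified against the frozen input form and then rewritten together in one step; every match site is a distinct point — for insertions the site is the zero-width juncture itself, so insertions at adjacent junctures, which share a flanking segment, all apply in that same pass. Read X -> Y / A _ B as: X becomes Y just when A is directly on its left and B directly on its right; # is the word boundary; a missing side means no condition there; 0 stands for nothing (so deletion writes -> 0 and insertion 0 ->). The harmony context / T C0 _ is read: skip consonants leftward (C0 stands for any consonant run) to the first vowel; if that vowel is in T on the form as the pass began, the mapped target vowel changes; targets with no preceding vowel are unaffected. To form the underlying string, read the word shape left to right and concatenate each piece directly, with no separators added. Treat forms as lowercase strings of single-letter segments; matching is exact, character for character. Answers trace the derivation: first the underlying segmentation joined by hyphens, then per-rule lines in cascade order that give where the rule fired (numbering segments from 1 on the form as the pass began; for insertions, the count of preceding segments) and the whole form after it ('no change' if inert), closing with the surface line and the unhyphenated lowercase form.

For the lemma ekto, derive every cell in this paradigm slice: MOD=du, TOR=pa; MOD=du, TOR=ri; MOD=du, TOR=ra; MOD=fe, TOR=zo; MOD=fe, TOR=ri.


cell MOD=du, TOR=pa:
underlying: ekto-ep-zi
1. e -> o, i -> u / B C0 _: fires at position(s) 5: ektoopzi
2. k -> g, p -> b, s -> z, t -> d / V _ V: no change
3. o -> e, u -> i / F C0 _: fires at position(s) 4: ekteopzi
surface: ekteopzi

cell MOD=du, TOR=ri:
underlying: ekto-ep-sak
1. e -> o, i -> u / B C0 _: fires at position(s) 5: ektoopsak
2. k -> g, p -> b, s -> z, t -> d / V _ V: no change
3. o -> e, u -> i / F C0 _: fires at position(s) 4: ekteopsak
surface: ekteopsak

cell MOD=du, TOR=ra:
underlying: ekto-ep-ot
1. e -> o, i -> u / B C0 _: fires at position(s) 5: ektoopot
2. k -> g, p -> b, s -> z, t -> d / V _ V: fires at position(s) 6: ektoobot
3. o -> e, u -> i / F C0 _: fires at position(s) 4: ekteobot
surface: ekteobot

cell MOD=fe, TOR=zo:
underlying: ekto-zm-li
1. e -> o, i -> u / B C0 _: fires at position(s) 8: ektozmlu
2. k -> g, p -> b, s -> z, t -> d / V _ V: no change
3. o -> e, u -> i / F C0 _: fires at position(s) 4: ektezmlu
surface: ektezmlu

cell MOD=fe, TOR=ri:
underlying: ekto-zm-sak
1. e -> o, i -> u / B C0 _: no change
2. k -> g, p -> b, s -> z, t -> d / V _ V: no change
3. o -> e, u -> i / F C0 _: fires at position(s) 4: ektezmsak
surface: ektezmsak


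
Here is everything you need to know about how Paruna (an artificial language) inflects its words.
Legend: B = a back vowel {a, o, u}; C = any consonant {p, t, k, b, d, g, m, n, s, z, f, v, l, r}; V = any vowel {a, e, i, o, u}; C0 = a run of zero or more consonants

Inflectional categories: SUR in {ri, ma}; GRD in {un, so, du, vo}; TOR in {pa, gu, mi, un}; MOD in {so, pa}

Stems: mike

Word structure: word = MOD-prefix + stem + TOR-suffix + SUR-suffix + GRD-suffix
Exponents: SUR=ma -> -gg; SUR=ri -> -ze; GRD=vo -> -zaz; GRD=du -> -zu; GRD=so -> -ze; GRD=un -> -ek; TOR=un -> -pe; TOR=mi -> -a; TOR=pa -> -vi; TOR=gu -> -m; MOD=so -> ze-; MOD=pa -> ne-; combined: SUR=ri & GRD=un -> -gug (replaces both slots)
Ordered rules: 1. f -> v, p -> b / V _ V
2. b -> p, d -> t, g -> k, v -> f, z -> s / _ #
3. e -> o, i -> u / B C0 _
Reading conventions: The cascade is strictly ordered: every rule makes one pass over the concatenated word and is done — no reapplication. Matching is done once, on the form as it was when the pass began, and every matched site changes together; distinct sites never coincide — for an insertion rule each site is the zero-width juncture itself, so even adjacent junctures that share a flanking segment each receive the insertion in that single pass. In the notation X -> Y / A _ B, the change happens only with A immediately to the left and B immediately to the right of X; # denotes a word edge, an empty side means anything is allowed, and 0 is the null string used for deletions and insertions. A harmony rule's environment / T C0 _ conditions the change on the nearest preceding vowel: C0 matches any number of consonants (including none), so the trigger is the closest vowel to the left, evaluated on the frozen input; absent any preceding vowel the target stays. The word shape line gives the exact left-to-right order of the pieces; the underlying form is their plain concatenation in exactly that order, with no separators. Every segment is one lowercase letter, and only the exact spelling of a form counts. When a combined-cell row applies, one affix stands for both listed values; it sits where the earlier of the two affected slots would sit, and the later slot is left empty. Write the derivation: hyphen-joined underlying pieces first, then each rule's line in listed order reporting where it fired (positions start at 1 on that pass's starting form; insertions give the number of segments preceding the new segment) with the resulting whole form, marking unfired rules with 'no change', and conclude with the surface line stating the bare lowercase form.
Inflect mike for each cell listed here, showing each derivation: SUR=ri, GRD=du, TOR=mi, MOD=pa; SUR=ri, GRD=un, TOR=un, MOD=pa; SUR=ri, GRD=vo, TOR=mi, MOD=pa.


cell SUR=ri, GRD=du, TOR=mi, MOD=pa:
underlying: ne-mike-a-ze-zu
1. f -> v, p -> b / V _ V: no change
2. b -> p, d -> t, g -> k, v -> f, z -> s / _ #: no change
3. e -> o, i -> u / B C0 _: fires at position(s) 9: nemikeazozu
surface: nemikeazozu

cell SUR=ri, GRD=un, TOR=un, MOD=pa:
underlying: ne-mike-pe-gug
1. f -> v, p -> b / V _ V: fires at position(s) 7: nemikebegug
2. b -> p, d -> t, g -> k, v -> f, z -> s / _ #: fires at position(s) 11: nemikebeguk
3. e -> o, i -> u / B C0 _: no change
surface: nemikebeguk

cell SUR=ri, GRD=vo, TOR=mi, MOD=pa:
underlying: ne-mike-a-ze-zaz
1. f -> v, p -> b / V _ V: no change
2. b -> p, d -> t, g -> k, v -> f, z -> s / _ #: fires at position(s) 12: nemikeazezas
3. e -> o, i -> u / B C0 _: fires at position(s) 9: nemikeazozas
surface: nemikeazozas


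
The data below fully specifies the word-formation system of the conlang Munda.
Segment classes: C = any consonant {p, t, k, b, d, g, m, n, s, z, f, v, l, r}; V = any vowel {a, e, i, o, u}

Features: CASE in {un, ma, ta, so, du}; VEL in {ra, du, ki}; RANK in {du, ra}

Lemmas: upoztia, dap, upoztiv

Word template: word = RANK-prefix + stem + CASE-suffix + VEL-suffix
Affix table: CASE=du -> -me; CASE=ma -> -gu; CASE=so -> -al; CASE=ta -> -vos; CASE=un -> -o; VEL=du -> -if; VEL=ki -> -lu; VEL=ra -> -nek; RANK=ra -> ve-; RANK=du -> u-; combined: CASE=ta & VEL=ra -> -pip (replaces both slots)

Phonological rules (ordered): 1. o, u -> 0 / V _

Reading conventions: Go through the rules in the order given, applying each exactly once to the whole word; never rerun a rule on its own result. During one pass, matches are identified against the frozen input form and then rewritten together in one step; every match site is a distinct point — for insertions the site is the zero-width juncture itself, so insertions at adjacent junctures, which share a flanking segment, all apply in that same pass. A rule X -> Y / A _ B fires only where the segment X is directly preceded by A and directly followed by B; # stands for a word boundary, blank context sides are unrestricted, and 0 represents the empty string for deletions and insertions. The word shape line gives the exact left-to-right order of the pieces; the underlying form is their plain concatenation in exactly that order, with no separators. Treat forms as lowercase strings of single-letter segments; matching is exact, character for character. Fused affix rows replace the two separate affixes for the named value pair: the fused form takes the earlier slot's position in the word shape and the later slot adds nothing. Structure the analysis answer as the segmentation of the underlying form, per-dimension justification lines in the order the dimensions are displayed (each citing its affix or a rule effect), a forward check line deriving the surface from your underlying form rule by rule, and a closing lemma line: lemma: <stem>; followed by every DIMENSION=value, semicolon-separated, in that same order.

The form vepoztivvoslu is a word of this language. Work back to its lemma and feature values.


underlying: ve-upoztiv-vos-lu
CASE=ta - signalled by the affix -vos
VEL=ki - signalled by the affix -lu
RANK=ra - signalled by the affix ve-
check: veupoztivvoslu -> vepoztivvoslu
lemma: upoztiv; CASE=ta; VEL=ki; RANK=ra


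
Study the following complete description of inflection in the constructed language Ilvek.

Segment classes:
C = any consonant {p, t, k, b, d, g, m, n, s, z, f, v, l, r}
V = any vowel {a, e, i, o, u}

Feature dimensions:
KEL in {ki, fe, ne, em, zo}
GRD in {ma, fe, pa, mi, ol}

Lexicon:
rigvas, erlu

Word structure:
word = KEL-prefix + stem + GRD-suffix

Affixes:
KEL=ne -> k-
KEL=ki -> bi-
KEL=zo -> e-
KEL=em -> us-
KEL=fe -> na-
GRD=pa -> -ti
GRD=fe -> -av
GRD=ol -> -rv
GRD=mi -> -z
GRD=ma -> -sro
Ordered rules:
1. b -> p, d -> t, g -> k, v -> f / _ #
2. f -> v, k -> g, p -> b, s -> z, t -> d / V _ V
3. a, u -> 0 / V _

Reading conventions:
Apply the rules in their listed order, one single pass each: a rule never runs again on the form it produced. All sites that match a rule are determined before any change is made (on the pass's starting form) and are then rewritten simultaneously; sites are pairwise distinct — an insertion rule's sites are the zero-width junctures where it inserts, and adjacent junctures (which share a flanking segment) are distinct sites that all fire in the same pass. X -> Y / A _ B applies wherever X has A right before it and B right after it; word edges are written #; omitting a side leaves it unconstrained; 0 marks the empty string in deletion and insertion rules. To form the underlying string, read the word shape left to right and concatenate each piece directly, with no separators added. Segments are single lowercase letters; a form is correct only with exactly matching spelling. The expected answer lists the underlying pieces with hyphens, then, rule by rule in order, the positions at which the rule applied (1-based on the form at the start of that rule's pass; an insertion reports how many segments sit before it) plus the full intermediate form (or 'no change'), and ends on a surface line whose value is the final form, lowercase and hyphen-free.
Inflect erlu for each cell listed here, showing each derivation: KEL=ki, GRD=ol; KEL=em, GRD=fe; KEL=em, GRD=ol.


cell KEL=ki, GRD=ol:
underlying: bi-erlu-rv
1. b -> p, d -> t, g -> k, v -> f / _ #: fires at position(s) 8: bierlurf
2. f -> v, k -> g, p -> b, s -> z, t -> d / V _ V: no change
3. a, u -> 0 / V _: no change
surface: bierlurf

cell KEL=em, GRD=fe:
underlying: us-erlu-av
1. b -> p, d -> t, g -> k, v -> f / _ #: fires at position(s) 8: userluaf
2. f -> v, k -> g, p -> b, s -> z, t -> d / V _ V: fires at position(s) 2: uzerluaf
3. a, u -> 0 / V _: fires at position(s) 7: uzerluf
surface: uzerluf

cell KEL=em, GRD=ol:
underlying: us-erlu-rv
1. b -> p, d -> t, g -> k, v -> f / _ #: fires at position(s) 8: userlurf
2. f -> v, k -> g, p -> b, s -> z, t -> d / V _ V: fires at position(s) 2: uzerlurf
3. a, u -> 0 / V _: no change
surface: uzerlurf


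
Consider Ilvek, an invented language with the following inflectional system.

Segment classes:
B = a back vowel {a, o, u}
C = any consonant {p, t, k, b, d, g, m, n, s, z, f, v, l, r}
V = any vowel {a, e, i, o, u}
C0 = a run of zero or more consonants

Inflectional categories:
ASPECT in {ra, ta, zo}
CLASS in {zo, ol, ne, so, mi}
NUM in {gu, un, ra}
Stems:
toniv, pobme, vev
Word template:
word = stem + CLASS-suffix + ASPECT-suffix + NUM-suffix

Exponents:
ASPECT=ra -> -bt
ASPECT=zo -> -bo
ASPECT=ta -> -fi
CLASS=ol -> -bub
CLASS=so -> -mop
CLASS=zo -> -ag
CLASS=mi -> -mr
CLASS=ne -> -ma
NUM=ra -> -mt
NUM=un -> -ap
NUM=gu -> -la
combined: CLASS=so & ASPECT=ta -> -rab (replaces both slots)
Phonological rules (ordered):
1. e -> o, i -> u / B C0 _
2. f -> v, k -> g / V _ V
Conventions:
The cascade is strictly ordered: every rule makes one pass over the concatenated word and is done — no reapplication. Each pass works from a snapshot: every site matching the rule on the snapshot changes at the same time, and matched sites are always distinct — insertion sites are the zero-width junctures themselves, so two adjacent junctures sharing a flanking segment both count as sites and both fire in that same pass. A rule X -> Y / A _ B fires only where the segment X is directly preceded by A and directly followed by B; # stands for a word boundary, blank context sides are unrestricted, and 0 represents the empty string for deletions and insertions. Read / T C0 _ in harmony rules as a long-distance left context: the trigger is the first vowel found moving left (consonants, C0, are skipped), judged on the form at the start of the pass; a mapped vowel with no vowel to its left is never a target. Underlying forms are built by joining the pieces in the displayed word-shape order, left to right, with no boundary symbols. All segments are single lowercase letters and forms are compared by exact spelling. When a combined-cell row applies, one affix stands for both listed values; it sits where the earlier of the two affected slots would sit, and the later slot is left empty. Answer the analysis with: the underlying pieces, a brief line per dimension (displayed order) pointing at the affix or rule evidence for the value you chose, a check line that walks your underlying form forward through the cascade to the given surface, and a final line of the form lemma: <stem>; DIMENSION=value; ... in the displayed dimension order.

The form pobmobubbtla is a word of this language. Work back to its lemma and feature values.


underlying: pobme-bub-bt-la
ASPECT=ra - signalled by the affix -bt
CLASS=ol - signalled by the affix -bub
NUM=gu - signalled by the affix -la
check: pobmebubbtla -> pobmobubbtla -> pobmobubbtla
lemma: pobme; ASPECT=ra; CLASS=ol; NUM=gu


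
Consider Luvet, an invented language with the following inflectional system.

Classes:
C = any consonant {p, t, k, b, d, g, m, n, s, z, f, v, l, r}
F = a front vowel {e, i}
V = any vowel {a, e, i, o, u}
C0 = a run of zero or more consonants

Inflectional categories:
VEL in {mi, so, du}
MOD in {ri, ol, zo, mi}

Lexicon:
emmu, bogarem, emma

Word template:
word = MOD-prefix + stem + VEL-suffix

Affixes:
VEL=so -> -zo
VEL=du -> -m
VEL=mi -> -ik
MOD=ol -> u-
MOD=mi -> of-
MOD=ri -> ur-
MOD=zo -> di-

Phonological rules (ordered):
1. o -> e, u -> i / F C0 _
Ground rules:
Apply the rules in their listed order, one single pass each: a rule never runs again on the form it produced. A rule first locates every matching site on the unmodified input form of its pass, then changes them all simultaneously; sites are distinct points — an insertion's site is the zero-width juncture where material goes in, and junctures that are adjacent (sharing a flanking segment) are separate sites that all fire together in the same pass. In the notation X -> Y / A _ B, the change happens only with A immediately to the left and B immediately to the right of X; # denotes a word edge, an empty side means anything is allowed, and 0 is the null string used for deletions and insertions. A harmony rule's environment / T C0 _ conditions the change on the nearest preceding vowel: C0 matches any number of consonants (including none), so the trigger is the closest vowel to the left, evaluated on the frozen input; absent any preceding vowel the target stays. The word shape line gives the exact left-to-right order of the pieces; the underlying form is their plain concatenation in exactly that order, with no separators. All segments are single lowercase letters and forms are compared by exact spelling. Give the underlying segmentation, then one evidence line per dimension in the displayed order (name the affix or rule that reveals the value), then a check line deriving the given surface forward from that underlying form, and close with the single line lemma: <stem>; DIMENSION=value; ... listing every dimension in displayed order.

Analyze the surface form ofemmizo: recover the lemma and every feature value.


underlying: of-emmu-zo
VEL=so - signalled by the affix -zo
MOD=mi - signalled by the affix of-
check: ofemmuzo -> ofemmizo
lemma: emmu; VEL=so; MOD=mi


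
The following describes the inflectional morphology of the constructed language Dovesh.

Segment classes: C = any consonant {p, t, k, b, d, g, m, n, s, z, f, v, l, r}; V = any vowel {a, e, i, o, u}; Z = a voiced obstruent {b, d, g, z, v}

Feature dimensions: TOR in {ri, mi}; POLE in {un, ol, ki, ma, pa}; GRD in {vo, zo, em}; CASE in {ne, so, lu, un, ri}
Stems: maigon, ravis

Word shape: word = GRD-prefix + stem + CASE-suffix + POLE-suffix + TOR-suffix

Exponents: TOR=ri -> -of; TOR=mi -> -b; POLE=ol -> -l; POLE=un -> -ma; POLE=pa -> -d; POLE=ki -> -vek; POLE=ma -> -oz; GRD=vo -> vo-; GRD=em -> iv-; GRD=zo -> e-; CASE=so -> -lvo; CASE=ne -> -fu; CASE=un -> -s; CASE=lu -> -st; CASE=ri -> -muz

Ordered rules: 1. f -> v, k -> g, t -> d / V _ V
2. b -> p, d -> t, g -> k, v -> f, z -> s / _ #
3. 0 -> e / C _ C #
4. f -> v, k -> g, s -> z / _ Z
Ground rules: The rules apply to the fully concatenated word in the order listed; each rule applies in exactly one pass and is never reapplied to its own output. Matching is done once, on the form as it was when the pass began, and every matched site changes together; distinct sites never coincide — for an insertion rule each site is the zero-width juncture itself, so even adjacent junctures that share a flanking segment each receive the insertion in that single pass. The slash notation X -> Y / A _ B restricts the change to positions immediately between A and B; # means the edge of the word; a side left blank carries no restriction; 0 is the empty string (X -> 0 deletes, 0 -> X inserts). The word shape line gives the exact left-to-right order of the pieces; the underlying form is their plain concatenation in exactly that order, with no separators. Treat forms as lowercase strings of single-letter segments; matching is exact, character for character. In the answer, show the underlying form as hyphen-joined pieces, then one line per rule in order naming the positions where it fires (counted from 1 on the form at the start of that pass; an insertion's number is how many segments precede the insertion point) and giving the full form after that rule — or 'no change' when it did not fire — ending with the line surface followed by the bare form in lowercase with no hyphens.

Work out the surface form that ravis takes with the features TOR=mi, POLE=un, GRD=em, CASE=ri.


underlying: iv-ravis-muz-ma-b
1. f -> v, k -> g, t -> d / V _ V: no change
2. b -> p, d -> t, g -> k, v -> f, z -> s / _ #: fires at position(s) 13: ivravismuzmap
3. 0 -> e / C _ C #: no change
4. f -> v, k -> g, s -> z / _ Z: no change
surface: ivravismuzmap


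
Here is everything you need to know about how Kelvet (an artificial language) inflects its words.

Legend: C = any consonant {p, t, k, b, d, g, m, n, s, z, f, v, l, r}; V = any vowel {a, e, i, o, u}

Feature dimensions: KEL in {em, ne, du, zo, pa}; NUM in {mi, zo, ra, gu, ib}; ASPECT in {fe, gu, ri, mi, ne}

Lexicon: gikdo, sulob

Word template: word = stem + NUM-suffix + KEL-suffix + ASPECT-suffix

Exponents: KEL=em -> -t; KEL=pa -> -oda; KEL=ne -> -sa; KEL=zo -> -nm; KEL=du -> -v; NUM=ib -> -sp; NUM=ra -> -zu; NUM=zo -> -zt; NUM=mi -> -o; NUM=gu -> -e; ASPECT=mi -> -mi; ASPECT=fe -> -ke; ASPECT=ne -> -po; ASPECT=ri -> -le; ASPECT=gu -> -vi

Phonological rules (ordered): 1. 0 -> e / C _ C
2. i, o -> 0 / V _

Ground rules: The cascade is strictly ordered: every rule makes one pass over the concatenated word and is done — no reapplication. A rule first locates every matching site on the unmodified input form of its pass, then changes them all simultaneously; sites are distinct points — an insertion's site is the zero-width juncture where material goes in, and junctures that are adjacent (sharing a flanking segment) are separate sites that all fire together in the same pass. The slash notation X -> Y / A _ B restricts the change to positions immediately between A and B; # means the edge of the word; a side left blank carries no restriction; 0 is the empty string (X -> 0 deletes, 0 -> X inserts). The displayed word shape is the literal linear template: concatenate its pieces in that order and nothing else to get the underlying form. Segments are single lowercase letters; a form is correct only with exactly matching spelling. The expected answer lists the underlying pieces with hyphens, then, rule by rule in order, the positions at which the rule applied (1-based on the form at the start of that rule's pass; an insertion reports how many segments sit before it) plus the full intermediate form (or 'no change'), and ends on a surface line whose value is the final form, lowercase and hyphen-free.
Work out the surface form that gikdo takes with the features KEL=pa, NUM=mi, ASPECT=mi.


underlying: gikdo-o-oda-mi
1. 0 -> e / C _ C: inserts after position(s) 3: gikedooodami
2. i, o -> 0 / V _: fires at position(s) 7, 8: gikedodami
surface: gikedodami


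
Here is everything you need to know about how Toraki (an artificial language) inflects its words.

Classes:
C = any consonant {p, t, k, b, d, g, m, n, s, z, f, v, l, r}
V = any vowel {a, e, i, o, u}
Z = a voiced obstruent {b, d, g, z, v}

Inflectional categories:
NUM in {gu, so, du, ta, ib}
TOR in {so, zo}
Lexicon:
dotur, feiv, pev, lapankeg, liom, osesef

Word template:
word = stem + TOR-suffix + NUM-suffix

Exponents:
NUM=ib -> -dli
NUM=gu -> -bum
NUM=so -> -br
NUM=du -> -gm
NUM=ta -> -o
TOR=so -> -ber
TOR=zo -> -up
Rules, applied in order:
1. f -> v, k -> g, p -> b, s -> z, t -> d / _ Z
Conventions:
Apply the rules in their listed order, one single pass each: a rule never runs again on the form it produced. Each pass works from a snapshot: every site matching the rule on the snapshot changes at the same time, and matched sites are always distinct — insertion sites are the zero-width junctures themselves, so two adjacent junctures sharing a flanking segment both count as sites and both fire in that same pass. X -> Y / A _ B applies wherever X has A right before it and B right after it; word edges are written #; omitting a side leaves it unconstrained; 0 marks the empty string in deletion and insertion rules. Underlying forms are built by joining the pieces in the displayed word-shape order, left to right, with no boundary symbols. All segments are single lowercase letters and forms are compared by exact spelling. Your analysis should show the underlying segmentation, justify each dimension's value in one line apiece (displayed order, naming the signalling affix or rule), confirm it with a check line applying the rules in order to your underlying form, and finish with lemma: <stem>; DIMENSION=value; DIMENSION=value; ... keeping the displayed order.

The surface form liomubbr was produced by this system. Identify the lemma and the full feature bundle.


underlying: liom-up-br
NUM=so - signalled by the affix -br
TOR=zo - signalled by the affix -up
check: liomupbr -> liomubbr
lemma: liom; NUM=so; TOR=zo


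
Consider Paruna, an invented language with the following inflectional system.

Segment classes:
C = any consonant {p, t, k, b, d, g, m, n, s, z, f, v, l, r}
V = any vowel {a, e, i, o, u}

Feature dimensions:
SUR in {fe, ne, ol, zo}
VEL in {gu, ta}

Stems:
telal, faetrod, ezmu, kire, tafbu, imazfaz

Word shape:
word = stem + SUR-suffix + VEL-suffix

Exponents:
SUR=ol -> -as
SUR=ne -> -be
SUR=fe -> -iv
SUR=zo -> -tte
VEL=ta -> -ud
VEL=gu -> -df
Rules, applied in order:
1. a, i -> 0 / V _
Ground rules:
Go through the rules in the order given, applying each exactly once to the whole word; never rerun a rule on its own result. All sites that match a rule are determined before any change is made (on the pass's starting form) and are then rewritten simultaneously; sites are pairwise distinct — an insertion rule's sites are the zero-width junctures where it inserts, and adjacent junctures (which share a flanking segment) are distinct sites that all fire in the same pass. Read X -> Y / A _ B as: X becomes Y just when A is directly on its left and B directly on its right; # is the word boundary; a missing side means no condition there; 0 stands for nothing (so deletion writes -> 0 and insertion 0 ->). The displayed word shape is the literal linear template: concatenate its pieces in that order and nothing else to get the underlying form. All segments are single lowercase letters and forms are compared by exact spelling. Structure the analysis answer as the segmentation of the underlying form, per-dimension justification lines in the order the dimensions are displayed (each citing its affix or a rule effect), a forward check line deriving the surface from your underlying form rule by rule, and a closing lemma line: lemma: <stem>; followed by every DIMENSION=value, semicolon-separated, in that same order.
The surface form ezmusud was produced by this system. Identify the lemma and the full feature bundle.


underlying: ezmu-as-ud
SUR=ol - signalled by the affix -as
VEL=ta - signalled by the affix -ud
check: ezmuasud -> ezmusud
lemma: ezmu; SUR=ol; VEL=ta


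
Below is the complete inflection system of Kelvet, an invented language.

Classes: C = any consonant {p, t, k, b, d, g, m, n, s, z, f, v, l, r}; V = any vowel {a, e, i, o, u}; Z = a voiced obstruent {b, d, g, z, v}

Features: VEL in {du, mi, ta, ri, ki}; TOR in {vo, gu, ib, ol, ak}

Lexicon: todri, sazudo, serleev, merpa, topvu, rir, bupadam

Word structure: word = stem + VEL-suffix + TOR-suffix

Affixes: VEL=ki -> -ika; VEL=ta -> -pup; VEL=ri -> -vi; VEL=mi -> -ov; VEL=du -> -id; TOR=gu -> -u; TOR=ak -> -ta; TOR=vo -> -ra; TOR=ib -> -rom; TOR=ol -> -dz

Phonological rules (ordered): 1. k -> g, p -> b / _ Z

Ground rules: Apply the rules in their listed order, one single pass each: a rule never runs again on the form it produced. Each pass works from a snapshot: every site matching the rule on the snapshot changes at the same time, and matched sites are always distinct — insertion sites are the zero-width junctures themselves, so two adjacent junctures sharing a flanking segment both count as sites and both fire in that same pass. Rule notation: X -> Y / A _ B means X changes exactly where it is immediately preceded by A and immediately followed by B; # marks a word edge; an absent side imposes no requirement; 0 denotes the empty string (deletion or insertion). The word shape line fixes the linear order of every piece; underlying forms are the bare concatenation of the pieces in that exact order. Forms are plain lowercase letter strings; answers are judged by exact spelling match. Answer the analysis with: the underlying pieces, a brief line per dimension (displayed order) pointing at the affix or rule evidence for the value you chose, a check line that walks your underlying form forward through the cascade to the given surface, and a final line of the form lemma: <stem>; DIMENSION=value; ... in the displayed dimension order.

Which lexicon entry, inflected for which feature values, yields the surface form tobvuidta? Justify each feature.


underlying: topvu-id-ta
VEL=du - signalled by the affix -id
TOR=ak - signalled by the affix -ta
check: topvuidta -> tobvuidta
lemma: topvu; VEL=du; TOR=ak


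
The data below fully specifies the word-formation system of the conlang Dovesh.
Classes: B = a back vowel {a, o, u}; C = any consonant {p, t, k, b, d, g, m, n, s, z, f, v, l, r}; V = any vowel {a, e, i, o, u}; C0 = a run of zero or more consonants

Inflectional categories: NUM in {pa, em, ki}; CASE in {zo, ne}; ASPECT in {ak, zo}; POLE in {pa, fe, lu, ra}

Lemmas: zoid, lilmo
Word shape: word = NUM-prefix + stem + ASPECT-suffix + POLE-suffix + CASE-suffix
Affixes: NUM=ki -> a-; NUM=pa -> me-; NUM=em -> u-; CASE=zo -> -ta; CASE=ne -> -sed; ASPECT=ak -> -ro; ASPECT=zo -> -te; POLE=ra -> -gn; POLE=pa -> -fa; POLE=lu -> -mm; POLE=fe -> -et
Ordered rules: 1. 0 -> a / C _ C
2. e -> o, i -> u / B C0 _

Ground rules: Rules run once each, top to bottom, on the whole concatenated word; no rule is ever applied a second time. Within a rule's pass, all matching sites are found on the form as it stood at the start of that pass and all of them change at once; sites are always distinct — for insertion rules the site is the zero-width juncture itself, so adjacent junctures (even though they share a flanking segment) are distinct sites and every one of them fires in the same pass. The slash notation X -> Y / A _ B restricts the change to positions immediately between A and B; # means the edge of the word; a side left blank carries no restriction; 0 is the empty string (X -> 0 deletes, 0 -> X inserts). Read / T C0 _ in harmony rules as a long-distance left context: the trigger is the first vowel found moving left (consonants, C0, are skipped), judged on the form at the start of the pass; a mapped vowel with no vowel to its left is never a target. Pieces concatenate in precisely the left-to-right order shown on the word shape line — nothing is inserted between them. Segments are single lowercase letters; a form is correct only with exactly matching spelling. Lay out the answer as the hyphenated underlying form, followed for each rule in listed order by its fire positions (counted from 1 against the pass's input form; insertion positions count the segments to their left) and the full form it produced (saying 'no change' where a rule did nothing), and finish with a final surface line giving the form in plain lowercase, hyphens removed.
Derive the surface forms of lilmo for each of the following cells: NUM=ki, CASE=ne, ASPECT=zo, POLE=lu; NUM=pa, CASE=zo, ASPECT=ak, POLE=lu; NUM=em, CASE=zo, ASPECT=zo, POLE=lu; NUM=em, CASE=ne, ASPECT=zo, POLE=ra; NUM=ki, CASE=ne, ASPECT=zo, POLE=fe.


cell NUM=ki, CASE=ne, ASPECT=zo, POLE=lu:
underlying: a-lilmo-te-mm-sed
1. 0 -> a / C _ C: inserts after position(s) 4, 9, 10: alilamotemamased
2. e -> o, i -> u / B C0 _: fires at position(s) 3, 9, 15: alulamotomamasod
surface: alulamotomamasod

cell NUM=pa, CASE=zo, ASPECT=ak, POLE=lu:
underlying: me-lilmo-ro-mm-ta
1. 0 -> a / C _ C: inserts after position(s) 5, 10, 11: melilamoromamata
2. e -> o, i -> u / B C0 _: no change
surface: melilamoromamata

cell NUM=em, CASE=zo, ASPECT=zo, POLE=lu:
underlying: u-lilmo-te-mm-ta
1. 0 -> a / C _ C: inserts after position(s) 4, 9, 10: ulilamotemamata
2. e -> o, i -> u / B C0 _: fires at position(s) 3, 9: ululamotomamata
surface: ululamotomamata

cell NUM=em, CASE=ne, ASPECT=zo, POLE=ra:
underlying: u-lilmo-te-gn-sed
1. 0 -> a / C _ C: inserts after position(s) 4, 9, 10: ulilamoteganased
2. e -> o, i -> u / B C0 _: fires at position(s) 3, 9, 15: ululamotoganasod
surface: ululamotoganasod

cell NUM=ki, CASE=ne, ASPECT=zo, POLE=fe:
underlying: a-lilmo-te-et-sed
1. 0 -> a / C _ C: inserts after position(s) 4, 10: alilamoteetased
2. e -> o, i -> u / B C0 _: fires at position(s) 3, 9, 14: alulamotoetasod
surface: alulamotoetasod


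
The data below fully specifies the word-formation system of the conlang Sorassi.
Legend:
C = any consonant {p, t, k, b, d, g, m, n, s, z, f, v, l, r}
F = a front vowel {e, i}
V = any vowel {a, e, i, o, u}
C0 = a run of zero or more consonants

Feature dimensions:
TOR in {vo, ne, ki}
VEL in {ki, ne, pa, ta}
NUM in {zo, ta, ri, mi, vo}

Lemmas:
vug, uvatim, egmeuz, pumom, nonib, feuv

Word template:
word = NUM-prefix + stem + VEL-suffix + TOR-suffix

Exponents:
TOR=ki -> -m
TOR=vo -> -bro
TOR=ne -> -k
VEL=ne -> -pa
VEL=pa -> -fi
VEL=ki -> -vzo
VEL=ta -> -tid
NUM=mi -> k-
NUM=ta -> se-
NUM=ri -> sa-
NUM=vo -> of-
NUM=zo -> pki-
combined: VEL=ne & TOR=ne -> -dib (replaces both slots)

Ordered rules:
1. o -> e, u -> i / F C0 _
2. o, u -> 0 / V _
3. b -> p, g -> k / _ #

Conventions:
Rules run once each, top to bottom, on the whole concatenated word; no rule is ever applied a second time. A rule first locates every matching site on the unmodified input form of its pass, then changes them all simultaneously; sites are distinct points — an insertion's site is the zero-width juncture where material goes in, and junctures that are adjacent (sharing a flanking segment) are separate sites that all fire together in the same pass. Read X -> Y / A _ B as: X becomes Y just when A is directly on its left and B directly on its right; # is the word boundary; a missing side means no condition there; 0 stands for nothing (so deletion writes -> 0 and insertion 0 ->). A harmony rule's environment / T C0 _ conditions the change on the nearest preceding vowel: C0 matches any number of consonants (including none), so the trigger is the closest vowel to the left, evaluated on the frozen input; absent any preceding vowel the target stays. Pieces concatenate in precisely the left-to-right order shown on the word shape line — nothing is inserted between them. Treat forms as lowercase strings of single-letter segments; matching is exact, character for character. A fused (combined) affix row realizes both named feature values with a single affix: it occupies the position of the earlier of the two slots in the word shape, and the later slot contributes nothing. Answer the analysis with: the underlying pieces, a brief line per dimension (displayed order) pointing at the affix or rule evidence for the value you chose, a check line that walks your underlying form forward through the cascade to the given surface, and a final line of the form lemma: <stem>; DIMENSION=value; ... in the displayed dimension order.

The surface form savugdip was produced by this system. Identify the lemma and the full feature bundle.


underlying: sa-vug-dib
TOR=ne - signalled by the combined affix row
VEL=ne - signalled by the combined affix row
NUM=ri - signalled by the affix sa-
check: savugdib -> savugdib -> savugdib -> savugdip
lemma: vug; TOR=ne; VEL=ne; NUM=ri


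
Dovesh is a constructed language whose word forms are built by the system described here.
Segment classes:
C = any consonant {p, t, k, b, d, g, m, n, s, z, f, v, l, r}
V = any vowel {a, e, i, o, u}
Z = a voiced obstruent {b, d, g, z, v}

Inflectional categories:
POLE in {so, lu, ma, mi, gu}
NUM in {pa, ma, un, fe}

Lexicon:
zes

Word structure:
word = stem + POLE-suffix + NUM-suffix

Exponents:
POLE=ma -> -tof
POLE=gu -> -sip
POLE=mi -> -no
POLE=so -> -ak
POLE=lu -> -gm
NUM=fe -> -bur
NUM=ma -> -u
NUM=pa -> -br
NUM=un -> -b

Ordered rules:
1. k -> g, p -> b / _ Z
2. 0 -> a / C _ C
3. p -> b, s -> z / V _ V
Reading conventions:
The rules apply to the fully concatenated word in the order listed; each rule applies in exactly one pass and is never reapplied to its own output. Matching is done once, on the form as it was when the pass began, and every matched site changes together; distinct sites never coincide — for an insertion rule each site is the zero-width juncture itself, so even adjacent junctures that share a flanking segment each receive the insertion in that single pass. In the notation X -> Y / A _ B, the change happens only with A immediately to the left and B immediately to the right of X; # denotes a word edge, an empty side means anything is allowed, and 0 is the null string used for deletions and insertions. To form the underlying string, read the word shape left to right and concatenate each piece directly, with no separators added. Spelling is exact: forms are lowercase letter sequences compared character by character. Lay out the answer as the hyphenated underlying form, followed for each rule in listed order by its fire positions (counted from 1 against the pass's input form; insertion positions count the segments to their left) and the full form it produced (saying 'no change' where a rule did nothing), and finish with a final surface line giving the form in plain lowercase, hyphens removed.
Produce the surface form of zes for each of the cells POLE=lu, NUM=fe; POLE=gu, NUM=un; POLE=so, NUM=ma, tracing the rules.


cell POLE=lu, NUM=fe:
underlying: zes-gm-bur
1. k -> g, p -> b / _ Z: no change
2. 0 -> a / C _ C: inserts after position(s) 3, 4, 5: zesagamabur
3. p -> b, s -> z / V _ V: fires at position(s) 3: zezagamabur
surface: zezagamabur

cell POLE=gu, NUM=un:
underlying: zes-sip-b
1. k -> g, p -> b / _ Z: fires at position(s) 6: zessibb
2. 0 -> a / C _ C: inserts after position(s) 3, 6: zesasibab
3. p -> b, s -> z / V _ V: fires at position(s) 3, 5: zezazibab
surface: zezazibab

cell POLE=so, NUM=ma:
underlying: zes-ak-u
1. k -> g, p -> b / _ Z: no change
2. 0 -> a / C _ C: no change
3. p -> b, s -> z / V _ V: fires at position(s) 3: zezaku
surface: zezaku
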